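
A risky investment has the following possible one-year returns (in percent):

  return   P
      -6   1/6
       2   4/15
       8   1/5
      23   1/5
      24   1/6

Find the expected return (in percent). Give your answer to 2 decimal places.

9.73

E[X] = (1/6)·(-6) + (4/15)·2 + (1/5)·8 + (1/5)·23 + (1/6)·24
     = 146/15 ≈ 9.73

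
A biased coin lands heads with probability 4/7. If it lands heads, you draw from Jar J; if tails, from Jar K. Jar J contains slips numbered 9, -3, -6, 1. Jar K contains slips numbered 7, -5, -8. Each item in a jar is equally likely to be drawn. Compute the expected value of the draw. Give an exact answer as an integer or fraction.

E[X | Jar J] = (9 − 3 − 6 + 1)/4 = 1/4
E[X | Jar K] = (7 − 5 − 8)/3 = -2
E[X] = (4/7)·1/4 + (3/7)·(-2) = -5/7

-5/7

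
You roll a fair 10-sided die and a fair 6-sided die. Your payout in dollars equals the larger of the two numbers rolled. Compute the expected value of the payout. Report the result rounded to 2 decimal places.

$6.08

Distribution of the larger of the two numbers rolled: 1 w.p. 1/60, 2 w.p. 1/20, 3 w.p. 1/12, 4 w.p. 7/60, 5 w.p. 3/20, 6 w.p. 11/60, …
E[payout] = (1/60)·1 + (1/20)·2 + (1/12)·3 + (7/60)·4 + (3/20)·5 + (11/60)·6 + (1/10)·7 + (1/10)·8 + (1/10)·9 + (1/10)·10 = 73/12
≈ $6.08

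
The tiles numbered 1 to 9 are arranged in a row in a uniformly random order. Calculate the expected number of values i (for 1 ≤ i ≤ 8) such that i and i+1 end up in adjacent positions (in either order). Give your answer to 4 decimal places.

1.7778

For each i ∈ {1,…,8}, let Xᵢ = 1 if i and i+1 are adjacent. P(Xᵢ=1) = 2·(9−1)!/9! = 2/9.
By linearity, E[ΣXᵢ] = (8)·(2/9) = 16/9.
≈ 1.7778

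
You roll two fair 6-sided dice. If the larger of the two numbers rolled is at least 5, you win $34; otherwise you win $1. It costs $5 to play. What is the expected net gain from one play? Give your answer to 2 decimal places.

$14.33

E[payout] = (4/9)·1 + (5/9)·34 = 58/3
Expected profit = 58/3 − 5 = 43/3 ≈ $14.33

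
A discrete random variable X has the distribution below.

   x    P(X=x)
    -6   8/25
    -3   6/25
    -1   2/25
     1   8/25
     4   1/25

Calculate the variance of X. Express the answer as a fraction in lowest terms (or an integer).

E[X] = (8/25)·(-6) + (6/25)·(-3) + (2/25)·(-1) + (8/25)·1 + (1/25)·4 = -56/25
E[X²] = (8/25)·36 + (6/25)·9 + (2/25)·1 + (8/25)·1 + (1/25)·16 = 368/25
Var(X) = 368/25 − (-56/25)² = 6064/625

6064/625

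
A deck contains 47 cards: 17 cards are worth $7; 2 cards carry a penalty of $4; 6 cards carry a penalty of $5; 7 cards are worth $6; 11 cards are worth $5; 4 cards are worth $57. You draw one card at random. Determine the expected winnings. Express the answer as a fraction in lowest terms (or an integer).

406/47 dollars

E[payout] = (17/47)·7 + (2/47)·(-4) + (6/47)·(-5) + (7/47)·6 + (11/47)·5 + (4/47)·57 = 406/47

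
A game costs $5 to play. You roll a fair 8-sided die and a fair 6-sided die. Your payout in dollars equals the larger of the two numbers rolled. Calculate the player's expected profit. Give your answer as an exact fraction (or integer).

Distribution of the larger of the two numbers rolled: 1 w.p. 1/48, 2 w.p. 1/16, 3 w.p. 5/48, 4 w.p. 7/48, 5 w.p. 3/16, 6 w.p. 11/48, …
E[payout] = (1/48)·1 + (1/16)·2 + (5/48)·3 + (7/48)·4 + (3/16)·5 + (11/48)·6 + (1/8)·7 + (1/8)·8 = 251/48
Expected profit = 251/48 − 5 = 11/48

11/48 dollars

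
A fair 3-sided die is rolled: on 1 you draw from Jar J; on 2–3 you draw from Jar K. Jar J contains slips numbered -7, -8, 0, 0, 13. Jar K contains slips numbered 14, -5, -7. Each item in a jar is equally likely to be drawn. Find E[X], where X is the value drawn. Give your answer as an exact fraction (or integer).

14/45

E[X | Jar J] = (-7 − 8 + 0 + 0 + 13)/5 = -2/5
E[X | Jar K] = (14 − 5 − 7)/3 = 2/3
E[X] = (1/3)·(-2/5) + (2/3)·2/3 = 14/45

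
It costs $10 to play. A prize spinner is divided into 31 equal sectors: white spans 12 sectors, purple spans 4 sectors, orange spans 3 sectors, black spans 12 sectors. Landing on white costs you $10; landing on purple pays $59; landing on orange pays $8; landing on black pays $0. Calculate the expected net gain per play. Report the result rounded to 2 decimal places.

-$5.48

E[payout] = (12/31)·(-10) + (4/31)·59 + (3/31)·8 + (12/31)·0 = 140/31
Expected profit = 140/31 − 10 = -170/31 ≈ -$5.48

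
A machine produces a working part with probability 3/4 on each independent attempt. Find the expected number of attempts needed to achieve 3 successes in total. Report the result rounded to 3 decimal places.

4.000

By linearity (sum of 3 independent geometric waits), E[trials] = 3/p = 3/(3/4) = 4.
≈ 4.000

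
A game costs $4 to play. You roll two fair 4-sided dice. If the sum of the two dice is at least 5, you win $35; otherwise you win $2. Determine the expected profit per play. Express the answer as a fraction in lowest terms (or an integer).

E[payout] = (3/8)·2 + (5/8)·35 = 181/8
Expected profit = 181/8 − 4 = 149/8

149/8 dollars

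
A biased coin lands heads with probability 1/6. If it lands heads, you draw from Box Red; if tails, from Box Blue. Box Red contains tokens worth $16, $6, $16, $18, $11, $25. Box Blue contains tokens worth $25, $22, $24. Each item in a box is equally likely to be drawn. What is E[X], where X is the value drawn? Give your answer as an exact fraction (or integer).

401/18 dollars

E[X | Box Red] = (16 + 6 + 16 + 18 + 11 + 25)/6 = 46/3
E[X | Box Blue] = (25 + 22 + 24)/3 = 71/3
E[X] = (1/6)·46/3 + (5/6)·71/3 = 401/18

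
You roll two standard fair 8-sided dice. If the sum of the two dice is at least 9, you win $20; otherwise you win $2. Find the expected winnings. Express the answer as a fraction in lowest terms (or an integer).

97/8 dollars

E[payout] = (7/16)·2 + (9/16)·20 = 97/8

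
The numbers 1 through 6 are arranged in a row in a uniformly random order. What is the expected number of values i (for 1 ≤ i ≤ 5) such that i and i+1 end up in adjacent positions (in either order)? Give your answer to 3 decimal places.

1.667

For each i ∈ {1,…,5}, let Xᵢ = 1 if i and i+1 are adjacent. P(Xᵢ=1) = 2·(6−1)!/6! = 2/6.
By linearity, E[ΣXᵢ] = (5)·(2/6) = 5/3.
≈ 1.667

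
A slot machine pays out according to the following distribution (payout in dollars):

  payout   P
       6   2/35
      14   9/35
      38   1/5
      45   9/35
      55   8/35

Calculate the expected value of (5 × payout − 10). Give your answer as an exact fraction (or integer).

E[5x-10] = (2/35)·20 + (9/35)·60 + (1/5)·180 + (9/35)·215 + (8/35)·265
     = 1179/7

1179/7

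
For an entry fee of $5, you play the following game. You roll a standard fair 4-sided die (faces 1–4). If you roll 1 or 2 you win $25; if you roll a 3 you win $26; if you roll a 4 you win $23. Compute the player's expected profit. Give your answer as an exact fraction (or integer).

79/4 dollars

E[payout] = (1/4)·23 + (1/2)·25 + (1/4)·26 = 99/4
Expected profit = 99/4 − 5 = 79/4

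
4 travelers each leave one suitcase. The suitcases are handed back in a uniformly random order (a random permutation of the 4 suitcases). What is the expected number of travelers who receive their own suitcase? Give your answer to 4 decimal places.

Let Xᵢ = 1 if person i gets their own suitcase. For each i, P(Xᵢ=1) = 1/4.
By linearity of expectation, E[X₁+…+X_4] = 4·(1/4) = 1.
≈ 1.0000

1.0000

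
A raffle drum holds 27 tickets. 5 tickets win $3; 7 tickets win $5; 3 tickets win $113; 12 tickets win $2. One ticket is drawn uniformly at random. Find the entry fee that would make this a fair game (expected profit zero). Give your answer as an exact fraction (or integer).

E[payout] = (5/27)·3 + (7/27)·5 + (3/27)·113 + (12/27)·2 = 413/27
Fair fee = E[payout] = 413/27

413/27 dollars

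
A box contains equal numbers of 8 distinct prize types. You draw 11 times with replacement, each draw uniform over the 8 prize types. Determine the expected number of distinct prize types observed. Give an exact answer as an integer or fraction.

6612607849/1073741824

Let Xⱼ=1 if type j appears at least once. P(Xⱼ=1) = 1 − ((8−1)/8)^11 = 6612607849/8589934592.
E[#distinct] = 8·6612607849/8589934592 = 6612607849/1073741824.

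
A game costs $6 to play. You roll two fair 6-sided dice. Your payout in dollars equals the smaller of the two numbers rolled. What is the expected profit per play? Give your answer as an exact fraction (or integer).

Distribution of the smaller of the two numbers rolled: 1 w.p. 11/36, 2 w.p. 1/4, 3 w.p. 7/36, 4 w.p. 5/36, 5 w.p. 1/12, 6 w.p. 1/36
E[payout] = (11/36)·1 + (1/4)·2 + (7/36)·3 + (5/36)·4 + (1/12)·5 + (1/36)·6 = 91/36
Expected profit = 91/36 − 6 = -125/36

-125/36 dollars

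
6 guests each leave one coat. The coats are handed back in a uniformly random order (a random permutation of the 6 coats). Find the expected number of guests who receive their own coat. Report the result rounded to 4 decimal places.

1.0000

Let Xᵢ = 1 if person i gets their own coat. For each i, P(Xᵢ=1) = 1/6.
By linearity of expectation, E[X₁+…+X_6] = 6·(1/6) = 1.
≈ 1.0000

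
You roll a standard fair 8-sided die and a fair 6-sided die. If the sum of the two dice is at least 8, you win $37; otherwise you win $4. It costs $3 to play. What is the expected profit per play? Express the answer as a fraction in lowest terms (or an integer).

313/16 dollars

E[payout] = (7/16)·4 + (9/16)·37 = 361/16
Expected profit = 361/16 − 3 = 313/16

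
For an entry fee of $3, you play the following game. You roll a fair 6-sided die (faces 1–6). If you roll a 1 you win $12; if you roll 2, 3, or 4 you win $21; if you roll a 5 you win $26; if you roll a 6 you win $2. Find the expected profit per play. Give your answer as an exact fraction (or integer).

85/6 dollars

E[payout] = (1/6)·2 + (1/6)·12 + (1/2)·21 + (1/6)·26 = 103/6
Expected profit = 103/6 − 3 = 85/6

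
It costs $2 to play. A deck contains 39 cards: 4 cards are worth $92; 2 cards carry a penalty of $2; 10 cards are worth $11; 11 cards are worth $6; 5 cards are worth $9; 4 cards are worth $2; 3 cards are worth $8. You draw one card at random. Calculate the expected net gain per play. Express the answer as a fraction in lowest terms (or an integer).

E[payout] = (4/39)·92 + (2/39)·(-2) + (10/39)·11 + (11/39)·6 + (5/39)·9 + (4/39)·2 + (3/39)·8 = 617/39
Expected profit = 617/39 − 2 = 539/39

539/39 dollars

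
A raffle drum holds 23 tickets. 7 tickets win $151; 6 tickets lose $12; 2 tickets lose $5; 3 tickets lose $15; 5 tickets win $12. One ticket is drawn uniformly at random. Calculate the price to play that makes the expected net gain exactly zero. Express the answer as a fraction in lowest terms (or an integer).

E[payout] = (7/23)·151 + (6/23)·(-12) + (2/23)·(-5) + (3/23)·(-15) + (5/23)·12 = 990/23
Fair fee = E[payout] = 990/23

990/23 dollars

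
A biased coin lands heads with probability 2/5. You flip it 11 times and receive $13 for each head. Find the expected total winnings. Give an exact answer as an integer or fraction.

E[#heads] = 11·2/5 = 22/5 (linearity over flips).
E[winnings] = 13·22/5 = 286/5.

286/5 dollars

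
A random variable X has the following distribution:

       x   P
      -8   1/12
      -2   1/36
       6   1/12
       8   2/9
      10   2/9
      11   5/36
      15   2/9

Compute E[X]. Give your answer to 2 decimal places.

8.64

E[X] = (1/12)·(-8) + (1/36)·(-2) + (1/12)·6 + (2/9)·8 + (2/9)·10 + (5/36)·11 + (2/9)·15
     = 311/36 ≈ 8.64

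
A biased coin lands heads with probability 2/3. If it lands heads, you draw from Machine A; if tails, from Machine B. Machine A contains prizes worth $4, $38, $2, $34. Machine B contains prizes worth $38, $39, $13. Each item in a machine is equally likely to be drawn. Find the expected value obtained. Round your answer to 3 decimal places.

$23.000

E[X | Machine A] = (4 + 38 + 2 + 34)/4 = 39/2
E[X | Machine B] = (38 + 39 + 13)/3 = 30
E[X] = (2/3)·39/2 + (1/3)·30 = 23 ≈ 23.000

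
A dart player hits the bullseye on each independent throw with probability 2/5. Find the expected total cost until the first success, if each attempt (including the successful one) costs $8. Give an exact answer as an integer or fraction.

$20

E[#attempts] = 1/p = 5/2; E[cost] = 8·5/2 = 20.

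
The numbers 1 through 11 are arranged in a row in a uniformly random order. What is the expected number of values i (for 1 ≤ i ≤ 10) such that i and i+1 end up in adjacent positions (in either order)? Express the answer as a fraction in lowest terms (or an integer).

For each i ∈ {1,…,10}, let Xᵢ = 1 if i and i+1 are adjacent. P(Xᵢ=1) = 2·(11−1)!/11! = 2/11.
By linearity, E[ΣXᵢ] = (10)·(2/11) = 20/11.

20/11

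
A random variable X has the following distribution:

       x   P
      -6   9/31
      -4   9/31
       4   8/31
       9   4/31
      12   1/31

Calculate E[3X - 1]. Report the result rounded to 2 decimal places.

-1.97

E[3x-1] = (9/31)·(-19) + (9/31)·(-13) + (8/31)·11 + (4/31)·26 + (1/31)·35
     = -61/31 ≈ -1.97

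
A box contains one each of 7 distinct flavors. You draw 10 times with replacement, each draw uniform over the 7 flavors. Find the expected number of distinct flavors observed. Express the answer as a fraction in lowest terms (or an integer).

Let Xⱼ=1 if type j appears at least once. P(Xⱼ=1) = 1 − ((7−1)/7)^10 = 222009073/282475249.
E[#distinct] = 7·222009073/282475249 = 222009073/40353607.

222009073/40353607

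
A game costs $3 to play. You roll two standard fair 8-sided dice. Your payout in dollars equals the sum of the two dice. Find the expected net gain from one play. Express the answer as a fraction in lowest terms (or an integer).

$6

Distribution of the sum of the two dice: 2 w.p. 1/64, 3 w.p. 1/32, 4 w.p. 3/64, 5 w.p. 1/16, 6 w.p. 5/64, 7 w.p. 3/32, …
E[payout] = (1/64)·2 + (1/32)·3 + (3/64)·4 + (1/16)·5 + (5/64)·6 + (3/32)·7 + (7/64)·8 + (1/8)·9 + (7/64)·10 + (3/32)·11 + (5/64)·12 + (1/16)·13 + (3/64)·14 + (1/32)·15 + (1/64)·16 = 9
Expected profit = 9 − 3 = 6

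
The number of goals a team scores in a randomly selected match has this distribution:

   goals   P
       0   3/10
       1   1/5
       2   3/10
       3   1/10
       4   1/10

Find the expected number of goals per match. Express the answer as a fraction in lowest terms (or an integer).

E[X] = (3/10)·0 + (1/5)·1 + (3/10)·2 + (1/10)·3 + (1/10)·4
     = 3/2

3/2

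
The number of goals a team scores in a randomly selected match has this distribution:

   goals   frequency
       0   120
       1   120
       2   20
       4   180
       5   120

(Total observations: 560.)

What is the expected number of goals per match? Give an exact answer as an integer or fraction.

Total = 560, so P(goals=0) = 120/560, etc.
E[X] = (3/14)·0 + (3/14)·1 + (1/28)·2 + (9/28)·4 + (3/14)·5
     = 37/14

37/14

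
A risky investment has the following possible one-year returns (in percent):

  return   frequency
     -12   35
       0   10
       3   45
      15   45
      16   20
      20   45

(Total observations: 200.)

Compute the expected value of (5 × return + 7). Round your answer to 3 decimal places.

47.250

Total = 200, so P(return=-12) = 35/200, etc.
E[5x+7] = (7/40)·(-53) + (1/20)·7 + (9/40)·22 + (9/40)·82 + (1/10)·87 + (9/40)·107
     = 189/4 ≈ 47.250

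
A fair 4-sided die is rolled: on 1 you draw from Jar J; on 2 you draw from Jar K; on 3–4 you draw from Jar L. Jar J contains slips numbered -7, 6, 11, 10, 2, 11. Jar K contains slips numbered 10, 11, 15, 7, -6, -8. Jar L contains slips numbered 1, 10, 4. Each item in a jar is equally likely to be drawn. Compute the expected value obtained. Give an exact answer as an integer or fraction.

61/12

E[X | Jar J] = (-7 + 6 + 11 + 10 + 2 + 11)/6 = 11/2
E[X | Jar K] = (10 + 11 + 15 + 7 − 6 − 8)/6 = 29/6
E[X | Jar L] = (1 + 10 + 4)/3 = 5
E[X] = (1/4)·11/2 + (1/4)·29/6 + (1/2)·5 = 61/12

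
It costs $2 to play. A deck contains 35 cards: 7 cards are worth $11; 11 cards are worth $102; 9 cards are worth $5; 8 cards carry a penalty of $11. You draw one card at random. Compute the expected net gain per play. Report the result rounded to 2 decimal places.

$31.03

E[payout] = (7/35)·11 + (11/35)·102 + (9/35)·5 + (8/35)·(-11) = 1156/35
Expected profit = 1156/35 − 2 = 1086/35 ≈ $31.03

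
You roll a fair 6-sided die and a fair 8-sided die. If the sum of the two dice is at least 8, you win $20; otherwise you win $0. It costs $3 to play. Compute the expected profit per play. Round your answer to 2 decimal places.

$8.25

E[payout] = (7/16)·0 + (9/16)·20 = 45/4
Expected profit = 45/4 − 3 = 33/4 ≈ $8.25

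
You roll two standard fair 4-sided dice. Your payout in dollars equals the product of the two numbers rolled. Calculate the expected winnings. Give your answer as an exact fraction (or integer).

Distribution of the product of the two numbers rolled: 1 w.p. 1/16, 2 w.p. 1/8, 3 w.p. 1/8, 4 w.p. 3/16, 6 w.p. 1/8, 8 w.p. 1/8, …
E[payout] = (1/16)·1 + (1/8)·2 + (1/8)·3 + (3/16)·4 + (1/8)·6 + (1/8)·8 + (1/16)·9 + (1/8)·12 + (1/16)·16 = 25/4

25/4 dollars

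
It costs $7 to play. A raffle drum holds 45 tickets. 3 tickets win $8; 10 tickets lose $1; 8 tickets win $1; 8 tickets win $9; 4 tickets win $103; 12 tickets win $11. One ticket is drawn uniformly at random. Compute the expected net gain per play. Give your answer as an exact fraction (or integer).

323/45 dollars

E[payout] = (3/45)·8 + (10/45)·(-1) + (8/45)·1 + (8/45)·9 + (4/45)·103 + (12/45)·11 = 638/45
Expected profit = 638/45 − 7 = 323/45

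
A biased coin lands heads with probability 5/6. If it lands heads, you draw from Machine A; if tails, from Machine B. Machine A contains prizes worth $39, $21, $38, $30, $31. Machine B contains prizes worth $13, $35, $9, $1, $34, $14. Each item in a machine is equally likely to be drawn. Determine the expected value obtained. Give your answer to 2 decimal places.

E[X | Machine A] = (39 + 21 + 38 + 30 + 31)/5 = 159/5
E[X | Machine B] = (13 + 35 + 9 + 1 + 34 + 14)/6 = 53/3
E[X] = (5/6)·159/5 + (1/6)·53/3 = 265/9 ≈ 29.44

$29.44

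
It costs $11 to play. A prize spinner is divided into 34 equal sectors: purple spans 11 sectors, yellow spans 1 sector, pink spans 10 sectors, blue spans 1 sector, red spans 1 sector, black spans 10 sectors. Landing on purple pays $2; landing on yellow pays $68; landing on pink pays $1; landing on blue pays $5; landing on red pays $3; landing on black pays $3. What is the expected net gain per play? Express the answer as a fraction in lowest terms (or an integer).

E[payout] = (11/34)·2 + (1/34)·68 + (10/34)·1 + (1/34)·5 + (1/34)·3 + (10/34)·3 = 69/17
Expected profit = 69/17 − 11 = -118/17

-118/17 dollars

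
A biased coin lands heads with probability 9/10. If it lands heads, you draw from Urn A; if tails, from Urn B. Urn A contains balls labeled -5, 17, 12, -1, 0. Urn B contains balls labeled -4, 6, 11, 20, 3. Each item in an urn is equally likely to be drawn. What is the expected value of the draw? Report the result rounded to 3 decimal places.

E[X | Urn A] = (-5 + 17 + 12 − 1 + 0)/5 = 23/5
E[X | Urn B] = (-4 + 6 + 11 + 20 + 3)/5 = 36/5
E[X] = (9/10)·23/5 + (1/10)·36/5 = 243/50 ≈ 4.860

4.860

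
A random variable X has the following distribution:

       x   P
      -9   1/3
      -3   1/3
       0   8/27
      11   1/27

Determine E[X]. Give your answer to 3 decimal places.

-3.593

E[X] = (1/3)·(-9) + (1/3)·(-3) + (8/27)·0 + (1/27)·11
     = -97/27 ≈ -3.593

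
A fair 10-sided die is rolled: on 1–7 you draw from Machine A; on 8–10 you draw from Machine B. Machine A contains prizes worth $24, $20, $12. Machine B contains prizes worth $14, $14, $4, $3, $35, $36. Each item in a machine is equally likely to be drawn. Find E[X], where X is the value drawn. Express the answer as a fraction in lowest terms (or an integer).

551/30 dollars

E[X | Machine A] = (24 + 20 + 12)/3 = 56/3
E[X | Machine B] = (14 + 14 + 4 + 3 + 35 + 36)/6 = 53/3
E[X] = (7/10)·56/3 + (3/10)·53/3 = 551/30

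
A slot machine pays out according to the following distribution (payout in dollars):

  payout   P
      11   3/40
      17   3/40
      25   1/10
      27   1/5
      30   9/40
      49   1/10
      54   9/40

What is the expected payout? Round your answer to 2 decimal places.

$33.80

E[X] = (3/40)·11 + (3/40)·17 + (1/10)·25 + (1/5)·27 + (9/40)·30 + (1/10)·49 + (9/40)·54
     = 169/5 ≈ 33.80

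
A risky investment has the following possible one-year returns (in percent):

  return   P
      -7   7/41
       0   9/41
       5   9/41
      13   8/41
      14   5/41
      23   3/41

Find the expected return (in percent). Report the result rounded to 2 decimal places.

E[X] = (7/41)·(-7) + (9/41)·0 + (9/41)·5 + (8/41)·13 + (5/41)·14 + (3/41)·23
     = 239/41 ≈ 5.83

5.83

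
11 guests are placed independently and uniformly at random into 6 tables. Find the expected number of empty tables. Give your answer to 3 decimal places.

Let Xⱼ=1 if table j is empty. P(Xⱼ=1) = ((6-1)/6)^11 = 48828125/362797056.
By linearity, E[#empty] = 6·48828125/362797056 = 48828125/60466176.
≈ 0.808

0.808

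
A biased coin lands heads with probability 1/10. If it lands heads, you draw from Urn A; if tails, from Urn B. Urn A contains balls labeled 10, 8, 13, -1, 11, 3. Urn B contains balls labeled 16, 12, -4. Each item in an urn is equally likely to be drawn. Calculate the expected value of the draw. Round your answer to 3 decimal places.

7.933

E[X | Urn A] = (10 + 8 + 13 − 1 + 11 + 3)/6 = 22/3
E[X | Urn B] = (16 + 12 − 4)/3 = 8
E[X] = (1/10)·22/3 + (9/10)·8 = 119/15 ≈ 7.933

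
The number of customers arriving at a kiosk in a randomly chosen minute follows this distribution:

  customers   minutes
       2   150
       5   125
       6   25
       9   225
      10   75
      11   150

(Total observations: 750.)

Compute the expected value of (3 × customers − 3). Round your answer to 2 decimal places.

Total = 750, so P(customers=2) = 150/750, etc.
E[3x-3] = (1/5)·3 + (1/6)·12 + (1/30)·15 + (3/10)·24 + (1/10)·27 + (1/5)·30
     = 19 ≈ 19.00

19.00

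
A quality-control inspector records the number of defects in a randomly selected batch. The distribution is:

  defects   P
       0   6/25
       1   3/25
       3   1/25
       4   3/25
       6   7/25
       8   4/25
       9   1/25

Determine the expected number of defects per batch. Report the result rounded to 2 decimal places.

4.04

E[X] = (6/25)·0 + (3/25)·1 + (1/25)·3 + (3/25)·4 + (7/25)·6 + (4/25)·8 + (1/25)·9
     = 101/25 ≈ 4.04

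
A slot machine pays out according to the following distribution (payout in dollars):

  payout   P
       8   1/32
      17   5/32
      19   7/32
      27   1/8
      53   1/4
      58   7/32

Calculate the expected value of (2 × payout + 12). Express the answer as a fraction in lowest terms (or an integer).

339/4

E[2x+12] = (1/32)·28 + (5/32)·46 + (7/32)·50 + (1/8)·66 + (1/4)·118 + (7/32)·128
     = 339/4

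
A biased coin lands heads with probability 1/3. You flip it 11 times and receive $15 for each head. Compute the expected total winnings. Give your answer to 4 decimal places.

$55.0000

E[#heads] = 11·1/3 = 11/3 (linearity over flips).
E[winnings] = 15·11/3 = 55.
≈ 55.0000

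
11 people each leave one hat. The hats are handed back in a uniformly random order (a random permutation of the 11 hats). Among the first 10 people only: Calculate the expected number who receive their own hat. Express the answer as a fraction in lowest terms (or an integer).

10/11

Let Xᵢ = 1 if person i gets their own hat. For each i, P(Xᵢ=1) = 1/11.
By linearity of expectation, E[X₁+…+X_10] = 10·(1/11) = 10/11.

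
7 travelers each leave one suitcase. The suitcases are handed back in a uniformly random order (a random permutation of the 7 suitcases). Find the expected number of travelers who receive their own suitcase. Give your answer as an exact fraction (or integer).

Let Xᵢ = 1 if person i gets their own suitcase. For each i, P(Xᵢ=1) = 1/7.
By linearity of expectation, E[X₁+…+X_7] = 7·(1/7) = 1.

1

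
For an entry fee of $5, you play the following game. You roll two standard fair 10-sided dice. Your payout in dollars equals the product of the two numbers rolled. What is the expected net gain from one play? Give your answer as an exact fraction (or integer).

101/4 dollars

Distribution of the product of the two numbers rolled: 1 w.p. 1/100, 2 w.p. 1/50, 3 w.p. 1/50, 4 w.p. 3/100, 5 w.p. 1/50, 6 w.p. 1/25, …
E[payout] = (1/100)·1 + (1/50)·2 + (1/50)·3 + (3/100)·4 + (1/50)·5 + (1/25)·6 + (1/50)·7 + (1/25)·8 + (3/100)·9 + (1/25)·10 + (1/25)·12 + (1/50)·14 + (1/50)·15 + (3/100)·16 + (1/25)·18 + (1/25)·20 + (1/50)·21 + (1/25)·24 + (1/100)·25 + (1/50)·27 + (1/50)·28 + (1/25)·30 + (1/50)·32 + (1/50)·35 + (3/100)·36 + (1/25)·40 + (1/50)·42 + (1/50)·45 + (1/50)·48 + (1/100)·49 + (1/50)·50 + (1/50)·54 + (1/50)·56 + (1/50)·60 + (1/50)·63 + (1/100)·64 + (1/50)·70 + (1/50)·72 + (1/50)·80 + (1/100)·81 + (1/50)·90 + (1/100)·100 = 121/4
Expected profit = 121/4 − 5 = 101/4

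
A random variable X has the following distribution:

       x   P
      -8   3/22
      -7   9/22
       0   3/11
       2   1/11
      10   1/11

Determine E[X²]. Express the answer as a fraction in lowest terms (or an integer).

E[X²] = (3/22)·64 + (9/22)·49 + (3/11)·0 + (1/11)·4 + (1/11)·100
     = 841/22

841/22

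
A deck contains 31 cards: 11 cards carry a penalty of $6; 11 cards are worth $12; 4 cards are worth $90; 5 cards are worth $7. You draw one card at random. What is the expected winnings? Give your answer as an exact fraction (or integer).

461/31 dollars

E[payout] = (11/31)·(-6) + (11/31)·12 + (4/31)·90 + (5/31)·7 = 461/31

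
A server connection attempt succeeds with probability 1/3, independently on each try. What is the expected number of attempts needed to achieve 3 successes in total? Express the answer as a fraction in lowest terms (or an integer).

9

By linearity (sum of 3 independent geometric waits), E[trials] = 3/p = 3/(1/3) = 9.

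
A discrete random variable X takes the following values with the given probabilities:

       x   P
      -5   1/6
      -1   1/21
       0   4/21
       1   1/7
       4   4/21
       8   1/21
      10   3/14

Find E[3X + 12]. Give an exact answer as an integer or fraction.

275/14

E[3x+12] = (1/6)·(-3) + (1/21)·9 + (4/21)·12 + (1/7)·15 + (4/21)·24 + (1/21)·36 + (3/14)·42
     = 275/14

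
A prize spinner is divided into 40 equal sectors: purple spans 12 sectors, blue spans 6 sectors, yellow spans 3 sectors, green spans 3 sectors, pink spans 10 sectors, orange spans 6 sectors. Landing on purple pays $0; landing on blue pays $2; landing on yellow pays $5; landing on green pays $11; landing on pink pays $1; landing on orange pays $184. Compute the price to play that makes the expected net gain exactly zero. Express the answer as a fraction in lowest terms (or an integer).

587/20 dollars

E[payout] = (12/40)·0 + (6/40)·2 + (3/40)·5 + (3/40)·11 + (10/40)·1 + (6/40)·184 = 587/20
Fair fee = E[payout] = 587/20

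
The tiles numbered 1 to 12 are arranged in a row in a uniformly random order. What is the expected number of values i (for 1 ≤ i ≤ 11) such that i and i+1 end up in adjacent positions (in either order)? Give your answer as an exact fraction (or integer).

11/6

For each i ∈ {1,…,11}, let Xᵢ = 1 if i and i+1 are adjacent. P(Xᵢ=1) = 2·(12−1)!/12! = 2/12.
By linearity, E[ΣXᵢ] = (11)·(2/12) = 11/6.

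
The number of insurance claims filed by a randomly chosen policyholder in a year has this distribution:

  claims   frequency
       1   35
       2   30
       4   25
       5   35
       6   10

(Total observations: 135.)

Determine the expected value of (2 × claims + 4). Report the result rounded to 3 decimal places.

10.370

Total = 135, so P(claims=1) = 35/135, etc.
E[2x+4] = (7/27)·6 + (2/9)·8 + (5/27)·12 + (7/27)·14 + (2/27)·16
     = 280/27 ≈ 10.370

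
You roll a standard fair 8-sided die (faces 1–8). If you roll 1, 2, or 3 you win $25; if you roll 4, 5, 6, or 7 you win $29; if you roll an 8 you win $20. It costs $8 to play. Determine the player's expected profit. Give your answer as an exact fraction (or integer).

E[payout] = (1/8)·20 + (3/8)·25 + (1/2)·29 = 211/8
Expected profit = 211/8 − 8 = 147/8

147/8 dollars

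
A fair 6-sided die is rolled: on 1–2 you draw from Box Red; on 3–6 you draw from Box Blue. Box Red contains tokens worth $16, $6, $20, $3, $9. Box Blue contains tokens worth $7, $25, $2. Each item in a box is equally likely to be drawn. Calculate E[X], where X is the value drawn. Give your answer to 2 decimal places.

$11.16

E[X | Box Red] = (16 + 6 + 20 + 3 + 9)/5 = 54/5
E[X | Box Blue] = (7 + 25 + 2)/3 = 34/3
E[X] = (1/3)·54/5 + (2/3)·34/3 = 502/45 ≈ 11.16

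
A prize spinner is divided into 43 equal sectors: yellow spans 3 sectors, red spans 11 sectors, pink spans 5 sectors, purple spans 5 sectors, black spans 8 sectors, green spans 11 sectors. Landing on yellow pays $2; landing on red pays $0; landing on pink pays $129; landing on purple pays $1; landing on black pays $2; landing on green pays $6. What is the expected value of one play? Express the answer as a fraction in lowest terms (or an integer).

E[payout] = (3/43)·2 + (11/43)·0 + (5/43)·129 + (5/43)·1 + (8/43)·2 + (11/43)·6 = 738/43

738/43 dollars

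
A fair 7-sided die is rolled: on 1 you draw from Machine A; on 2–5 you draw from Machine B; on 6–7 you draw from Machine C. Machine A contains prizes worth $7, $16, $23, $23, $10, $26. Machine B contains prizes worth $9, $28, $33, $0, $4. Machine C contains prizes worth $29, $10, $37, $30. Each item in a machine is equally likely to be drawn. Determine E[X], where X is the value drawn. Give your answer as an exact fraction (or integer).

E[X | Machine A] = (7 + 16 + 23 + 23 + 10 + 26)/6 = 35/2
E[X | Machine B] = (9 + 28 + 33 + 0 + 4)/5 = 74/5
E[X | Machine C] = (29 + 10 + 37 + 30)/4 = 53/2
E[X] = (1/7)·35/2 + (4/7)·74/5 + (2/7)·53/2 = 1297/70

1297/70 dollars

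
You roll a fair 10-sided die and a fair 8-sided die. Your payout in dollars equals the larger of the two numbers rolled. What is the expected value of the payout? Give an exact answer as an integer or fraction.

Distribution of the larger of the two numbers rolled: 1 w.p. 1/80, 2 w.p. 3/80, 3 w.p. 1/16, 4 w.p. 7/80, 5 w.p. 9/80, 6 w.p. 11/80, …
E[payout] = (1/80)·1 + (3/80)·2 + (1/16)·3 + (7/80)·4 + (9/80)·5 + (11/80)·6 + (13/80)·7 + (3/16)·8 + (1/10)·9 + (1/10)·10 = 131/20

131/20 dollars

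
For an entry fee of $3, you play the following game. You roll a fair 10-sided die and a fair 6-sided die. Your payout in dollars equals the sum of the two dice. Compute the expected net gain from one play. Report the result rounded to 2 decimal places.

$6.00

Distribution of the sum of the two dice: 2 w.p. 1/60, 3 w.p. 1/30, 4 w.p. 1/20, 5 w.p. 1/15, 6 w.p. 1/12, 7 w.p. 1/10, …
E[payout] = (1/60)·2 + (1/30)·3 + (1/20)·4 + (1/15)·5 + (1/12)·6 + (1/10)·7 + (1/10)·8 + (1/10)·9 + (1/10)·10 + (1/10)·11 + (1/12)·12 + (1/15)·13 + (1/20)·14 + (1/30)·15 + (1/60)·16 = 9
Expected profit = 9 − 3 = 6 ≈ $6.00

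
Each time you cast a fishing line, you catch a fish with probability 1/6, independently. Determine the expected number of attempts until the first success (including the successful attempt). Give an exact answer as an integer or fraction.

6

For a geometric distribution, E[trials] = 1/p = 1/(1/6) = 6.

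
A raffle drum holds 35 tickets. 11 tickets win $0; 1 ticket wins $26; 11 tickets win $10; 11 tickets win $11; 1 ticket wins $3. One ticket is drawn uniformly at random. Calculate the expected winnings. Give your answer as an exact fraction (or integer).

52/7 dollars

E[payout] = (11/35)·0 + (1/35)·26 + (11/35)·10 + (11/35)·11 + (1/35)·3 = 52/7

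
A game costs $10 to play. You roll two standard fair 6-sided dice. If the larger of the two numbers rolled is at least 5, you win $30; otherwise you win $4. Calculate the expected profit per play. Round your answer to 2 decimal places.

$8.44

E[payout] = (4/9)·4 + (5/9)·30 = 166/9
Expected profit = 166/9 − 10 = 76/9 ≈ $8.44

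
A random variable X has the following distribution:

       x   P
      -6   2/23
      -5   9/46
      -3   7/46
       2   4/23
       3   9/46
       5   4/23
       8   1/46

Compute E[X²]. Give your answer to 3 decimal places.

17.587

E[X²] = (2/23)·36 + (9/46)·25 + (7/46)·9 + (4/23)·4 + (9/46)·9 + (4/23)·25 + (1/46)·64
     = 809/46 ≈ 17.587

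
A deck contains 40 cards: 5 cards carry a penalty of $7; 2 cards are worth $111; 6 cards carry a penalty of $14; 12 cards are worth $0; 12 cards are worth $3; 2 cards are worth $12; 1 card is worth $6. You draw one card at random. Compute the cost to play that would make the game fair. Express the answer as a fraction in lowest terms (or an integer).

169/40 dollars

E[payout] = (5/40)·(-7) + (2/40)·111 + (6/40)·(-14) + (12/40)·0 + (12/40)·3 + (2/40)·12 + (1/40)·6 = 169/40
Fair fee = E[payout] = 169/40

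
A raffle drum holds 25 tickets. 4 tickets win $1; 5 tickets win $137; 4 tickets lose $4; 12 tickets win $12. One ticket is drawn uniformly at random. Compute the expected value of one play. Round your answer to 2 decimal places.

E[payout] = (4/25)·1 + (5/25)·137 + (4/25)·(-4) + (12/25)·12 = 817/25
≈ $32.68

$32.68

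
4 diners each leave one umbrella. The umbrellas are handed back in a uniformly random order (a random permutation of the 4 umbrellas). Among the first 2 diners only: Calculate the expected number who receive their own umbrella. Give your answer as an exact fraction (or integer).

1/2

Let Xᵢ = 1 if person i gets their own umbrella. For each i, P(Xᵢ=1) = 1/4.
By linearity of expectation, E[X₁+…+X_2] = 2·(1/4) = 1/2.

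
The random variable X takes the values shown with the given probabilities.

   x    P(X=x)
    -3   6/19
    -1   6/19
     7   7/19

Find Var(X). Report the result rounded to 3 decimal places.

E[X] = (6/19)·(-3) + (6/19)·(-1) + (7/19)·7 = 25/19
E[X²] = (6/19)·9 + (6/19)·1 + (7/19)·49 = 403/19
Var(X) = 403/19 − (25/19)² = 7032/361 ≈ 19.479

19.479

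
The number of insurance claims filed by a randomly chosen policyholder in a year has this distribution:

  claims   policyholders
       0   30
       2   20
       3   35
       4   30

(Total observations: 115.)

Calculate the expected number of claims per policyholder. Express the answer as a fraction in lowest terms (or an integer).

53/23

Total = 115, so P(claims=0) = 30/115, etc.
E[X] = (6/23)·0 + (4/23)·2 + (7/23)·3 + (6/23)·4
     = 53/23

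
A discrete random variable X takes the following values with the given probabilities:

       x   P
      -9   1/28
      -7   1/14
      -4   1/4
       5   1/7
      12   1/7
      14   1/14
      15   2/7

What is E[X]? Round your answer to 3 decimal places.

5.893

E[X] = (1/28)·(-9) + (1/14)·(-7) + (1/4)·(-4) + (1/7)·5 + (1/7)·12 + (1/14)·14 + (2/7)·15
     = 165/28 ≈ 5.893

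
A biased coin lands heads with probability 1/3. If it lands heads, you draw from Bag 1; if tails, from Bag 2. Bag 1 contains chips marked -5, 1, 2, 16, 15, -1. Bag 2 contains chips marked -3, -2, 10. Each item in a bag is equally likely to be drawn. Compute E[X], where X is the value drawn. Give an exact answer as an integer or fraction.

8/3

E[X | Bag 1] = (-5 + 1 + 2 + 16 + 15 − 1)/6 = 14/3
E[X | Bag 2] = (-3 − 2 + 10)/3 = 5/3
E[X] = (1/3)·14/3 + (2/3)·5/3 = 8/3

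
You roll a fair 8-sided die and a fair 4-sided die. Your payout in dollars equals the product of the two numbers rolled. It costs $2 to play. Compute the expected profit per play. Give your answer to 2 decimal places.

Distribution of the product of the two numbers rolled: 1 w.p. 1/32, 2 w.p. 1/16, 3 w.p. 1/16, 4 w.p. 3/32, 5 w.p. 1/32, 6 w.p. 3/32, …
E[payout] = (1/32)·1 + (1/16)·2 + (1/16)·3 + (3/32)·4 + (1/32)·5 + (3/32)·6 + (1/32)·7 + (3/32)·8 + (1/32)·9 + (1/32)·10 + (3/32)·12 + (1/32)·14 + (1/32)·15 + (1/16)·16 + (1/32)·18 + (1/32)·20 + (1/32)·21 + (1/16)·24 + (1/32)·28 + (1/32)·32 = 45/4
Expected profit = 45/4 − 2 = 37/4 ≈ $9.25

$9.25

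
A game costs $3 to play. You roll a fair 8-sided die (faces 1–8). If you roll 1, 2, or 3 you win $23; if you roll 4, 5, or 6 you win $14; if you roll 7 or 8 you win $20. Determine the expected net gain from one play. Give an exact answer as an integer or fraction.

E[payout] = (3/8)·14 + (1/4)·20 + (3/8)·23 = 151/8
Expected profit = 151/8 − 3 = 127/8

127/8 dollars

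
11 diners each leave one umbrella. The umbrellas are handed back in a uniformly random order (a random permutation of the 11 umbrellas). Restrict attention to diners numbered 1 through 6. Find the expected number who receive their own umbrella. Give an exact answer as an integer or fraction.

6/11

Let Xᵢ = 1 if person i gets their own umbrella. For each i, P(Xᵢ=1) = 1/11.
By linearity of expectation, E[X₁+…+X_6] = 6·(1/11) = 6/11.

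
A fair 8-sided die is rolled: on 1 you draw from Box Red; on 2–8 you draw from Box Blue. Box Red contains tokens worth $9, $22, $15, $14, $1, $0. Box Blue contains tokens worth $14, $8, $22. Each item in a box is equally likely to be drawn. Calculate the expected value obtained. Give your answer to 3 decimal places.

$14.104

E[X | Box Red] = (9 + 22 + 15 + 14 + 1 + 0)/6 = 61/6
E[X | Box Blue] = (14 + 8 + 22)/3 = 44/3
E[X] = (1/8)·61/6 + (7/8)·44/3 = 677/48 ≈ 14.104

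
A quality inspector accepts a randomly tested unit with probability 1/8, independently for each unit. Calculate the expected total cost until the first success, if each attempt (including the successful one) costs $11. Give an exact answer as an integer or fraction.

E[#attempts] = 1/p = 8; E[cost] = 11·8 = 88.

$88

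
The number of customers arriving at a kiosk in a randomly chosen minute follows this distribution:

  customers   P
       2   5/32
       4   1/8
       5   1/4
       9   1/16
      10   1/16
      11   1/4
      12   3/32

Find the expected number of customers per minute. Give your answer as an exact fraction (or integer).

57/8

E[X] = (5/32)·2 + (1/8)·4 + (1/4)·5 + (1/16)·9 + (1/16)·10 + (1/4)·11 + (3/32)·12
     = 57/8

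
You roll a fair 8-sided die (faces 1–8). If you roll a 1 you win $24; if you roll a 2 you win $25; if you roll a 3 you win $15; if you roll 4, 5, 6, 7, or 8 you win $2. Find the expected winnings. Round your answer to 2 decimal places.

E[payout] = (5/8)·2 + (1/8)·15 + (1/8)·24 + (1/8)·25 = 37/4
≈ $9.25

$9.25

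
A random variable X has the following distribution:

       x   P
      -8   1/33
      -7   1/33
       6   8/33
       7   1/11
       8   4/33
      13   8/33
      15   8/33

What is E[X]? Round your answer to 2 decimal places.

E[X] = (1/33)·(-8) + (1/33)·(-7) + (8/33)·6 + (1/11)·7 + (4/33)·8 + (8/33)·13 + (8/33)·15
     = 310/33 ≈ 9.39

9.39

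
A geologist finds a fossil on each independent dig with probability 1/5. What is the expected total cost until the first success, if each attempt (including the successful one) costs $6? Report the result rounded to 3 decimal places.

$30.000

E[#attempts] = 1/p = 5; E[cost] = 6·5 = 30.
≈ 30.000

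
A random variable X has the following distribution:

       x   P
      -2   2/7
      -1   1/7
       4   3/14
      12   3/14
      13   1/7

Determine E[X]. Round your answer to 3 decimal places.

4.571

E[X] = (2/7)·(-2) + (1/7)·(-1) + (3/14)·4 + (3/14)·12 + (1/7)·13
     = 32/7 ≈ 4.571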